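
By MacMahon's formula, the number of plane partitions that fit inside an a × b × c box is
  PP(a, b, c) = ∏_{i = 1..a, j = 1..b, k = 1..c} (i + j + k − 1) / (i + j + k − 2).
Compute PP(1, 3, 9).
PP(1, 3, 9) = 220

Evaluate the triple product over i = 1..1, j = 1..3, k = 1..9. The factors are (2/1) · (3/2) · (4/3) · (5/4) · (6/5) · (7/6) · (8/7) · (9/8) · … (27 factors total). The numerators and denominators telescope so the product is an integer; carrying out the multiplication exactly gives PP(1, 3, 9) = 220.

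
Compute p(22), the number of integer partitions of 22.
p(22) = 1002

Compute p(n) via the recurrence p(n, m) = p(n, m−1) + p(n−m, m), where p(n, m) counts partitions of n with all parts ≤ m and p(n) = p(n, n). The base cases are p(0, m) = 1 and p(n, 0) = 0 for n > 0. Filling the table yields p(22) = 1002. (Euler's pentagonal recurrence is an alternative.)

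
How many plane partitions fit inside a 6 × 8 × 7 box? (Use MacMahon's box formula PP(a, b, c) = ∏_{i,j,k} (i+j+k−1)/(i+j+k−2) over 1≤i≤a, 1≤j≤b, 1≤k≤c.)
PP(6, 8, 7) = 19702998159210080

Evaluate the triple product over i = 1..6, j = 1..8, k = 1..7. The factors are (2/1) · (3/2) · (4/3) · (5/4) · (6/5) · (7/6) · (8/7) · (3/2) · … (336 factors total). The numerators and denominators telescope so the product is an integer; carrying out the multiplication exactly gives PP(6, 8, 7) = 19702998159210080.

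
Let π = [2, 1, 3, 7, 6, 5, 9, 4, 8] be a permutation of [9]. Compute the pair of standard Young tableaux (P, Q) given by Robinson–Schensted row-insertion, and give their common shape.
P = [1, 3, 4, 8] / [2, 5, 9] / [6] / [7];  Q = [1, 3, 4, 7] / [2, 5, 9] / [6] / [8];  common shape = (4, 3, 1, 1)

Row-insert the values π_1, π_2, … into P one at a time, bumping the leftmost entry strictly greater than the inserted value down to the next row. The recording tableau Q records, in position (i, j), the step at which that cell was added to P.
  Insert 2 (step 1): P = [2];  Q = [1]
  Insert 1 (step 2): P = [1] / [2];  Q = [1] / [2]
  Insert 3 (step 3): P = [1, 3] / [2];  Q = [1, 3] / [2]
  Insert 7 (step 4): P = [1, 3, 7] / [2];  Q = [1, 3, 4] / [2]
  Insert 6 (step 5): P = [1, 3, 6] / [2, 7];  Q = [1, 3, 4] / [2, 5]
  Insert 5 (step 6): P = [1, 3, 5] / [2, 6] / [7];  Q = [1, 3, 4] / [2, 5] / [6]
  Insert 9 (step 7): P = [1, 3, 5, 9] / [2, 6] / [7];  Q = [1, 3, 4, 7] / [2, 5] / [6]
  Insert 4 (step 8): P = [1, 3, 4, 9] / [2, 5] / [6] / [7];  Q = [1, 3, 4, 7] / [2, 5] / [6] / [8]
  Insert 8 (step 9): P = [1, 3, 4, 8] / [2, 5, 9] / [6] / [7];  Q = [1, 3, 4, 7] / [2, 5, 9] / [6] / [8]
Final shape: (4, 3, 1, 1).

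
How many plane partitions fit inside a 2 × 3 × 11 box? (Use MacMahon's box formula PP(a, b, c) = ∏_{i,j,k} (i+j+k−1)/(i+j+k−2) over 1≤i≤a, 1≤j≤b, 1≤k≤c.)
PP(2, 3, 11) = 41405

Evaluate the triple product over i = 1..2, j = 1..3, k = 1..11. The factors are (2/1) · (3/2) · (4/3) · (5/4) · (6/5) · (7/6) · (8/7) · (9/8) · … (66 factors total). The numerators and denominators telescope so the product is an integer; carrying out the multiplication exactly gives PP(2, 3, 11) = 41405.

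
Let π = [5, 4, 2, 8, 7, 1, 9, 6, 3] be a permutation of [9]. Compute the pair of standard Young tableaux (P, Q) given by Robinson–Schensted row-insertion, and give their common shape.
P = [1, 3, 9] / [2, 6] / [4, 7] / [5, 8];  Q = [1, 4, 7] / [2, 5] / [3, 8] / [6, 9];  common shape = (3, 2, 2, 2)

Row-insert the values π_1, π_2, … into P one at a time, bumping the leftmost entry strictly greater than the inserted value down to the next row. The recording tableau Q records, in position (i, j), the step at which that cell was added to P.
  Insert 5 (step 1): P = [5];  Q = [1]
  Insert 4 (step 2): P = [4] / [5];  Q = [1] / [2]
  Insert 2 (step 3): P = [2] / [4] / [5];  Q = [1] / [2] / [3]
  Insert 8 (step 4): P = [2, 8] / [4] / [5];  Q = [1, 4] / [2] / [3]
  Insert 7 (step 5): P = [2, 7] / [4, 8] / [5];  Q = [1, 4] / [2, 5] / [3]
  Insert 1 (step 6): P = [1, 7] / [2, 8] / [4] / [5];  Q = [1, 4] / [2, 5] / [3] / [6]
  Insert 9 (step 7): P = [1, 7, 9] / [2, 8] / [4] / [5];  Q = [1, 4, 7] / [2, 5] / [3] / [6]
  Insert 6 (step 8): P = [1, 6, 9] / [2, 7] / [4, 8] / [5];  Q = [1, 4, 7] / [2, 5] / [3, 8] / [6]
  Insert 3 (step 9): P = [1, 3, 9] / [2, 6] / [4, 7] / [5, 8];  Q = [1, 4, 7] / [2, 5] / [3, 8] / [6, 9]
Final shape: (3, 2, 2, 2).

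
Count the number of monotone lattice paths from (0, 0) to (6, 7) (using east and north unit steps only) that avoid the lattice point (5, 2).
Number of paths = 1590

Total paths from (0, 0) to (6, 7): C(13, 6) = 1716. Paths through (5, 2): (paths (0, 0) → (5, 2)) × (paths (5, 2) → (6, 7)) = C(7, 5) · C(6, 1) = 21 · 6 = 126. Avoidance count = 1716 − 126 = 1590.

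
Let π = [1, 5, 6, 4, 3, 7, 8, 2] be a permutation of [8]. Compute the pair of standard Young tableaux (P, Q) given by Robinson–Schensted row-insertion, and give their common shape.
P = [1, 2, 6, 7, 8] / [3] / [4] / [5];  Q = [1, 2, 3, 6, 7] / [4] / [5] / [8];  common shape = (5, 1, 1, 1)

Row-insert the values π_1, π_2, … into P one at a time, bumping the leftmost entry strictly greater than the inserted value down to the next row. The recording tableau Q records, in position (i, j), the step at which that cell was added to P.
  Insert 1 (step 1): P = [1];  Q = [1]
  Insert 5 (step 2): P = [1, 5];  Q = [1, 2]
  Insert 6 (step 3): P = [1, 5, 6];  Q = [1, 2, 3]
  Insert 4 (step 4): P = [1, 4, 6] / [5];  Q = [1, 2, 3] / [4]
  Insert 3 (step 5): P = [1, 3, 6] / [4] / [5];  Q = [1, 2, 3] / [4] / [5]
  Insert 7 (step 6): P = [1, 3, 6, 7] / [4] / [5];  Q = [1, 2, 3, 6] / [4] / [5]
  Insert 8 (step 7): P = [1, 3, 6, 7, 8] / [4] / [5];  Q = [1, 2, 3, 6, 7] / [4] / [5]
  Insert 2 (step 8): P = [1, 2, 6, 7, 8] / [3] / [4] / [5];  Q = [1, 2, 3, 6, 7] / [4] / [5] / [8]
Final shape: (5, 1, 1, 1).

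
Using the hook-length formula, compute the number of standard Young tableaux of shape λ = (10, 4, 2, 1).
# SYT of shape (10, 4, 2, 1) = 333200

Hook-length formula: f^λ = n! / Π hook(c), product over all cells c of the Young diagram. For λ = (10, 4, 2, 1), n = 17 boxes. Hook lengths by row (left-to-right, top-to-bottom): [13, 11, 9, 8, 6, 5, 4, 3, 2, 1]; [6, 4, 2, 1]; [3, 1]; [1]. Product of hooks = 1067489280. So f^λ = 17! / 1067489280 = 355687428096000 / 1067489280 = 333200.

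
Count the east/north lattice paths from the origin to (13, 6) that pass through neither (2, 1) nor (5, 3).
Number of paths = 9738

Inclusion–exclusion. Total paths: C(19, 13) = 27132. Through P₁: C(3, 2)·C(16, 11) = 13104. Through P₂: C(8, 5)·C(11, 8) = 9240. Since P₁ is strictly southwest of P₂, a monotone path through both must visit P₁ then P₂; paths through both = C(3, 2)·C(5, 3)·C(11, 8) = 4950. Avoid both = 27132 − 13104 − 9240 + 4950 = 9738.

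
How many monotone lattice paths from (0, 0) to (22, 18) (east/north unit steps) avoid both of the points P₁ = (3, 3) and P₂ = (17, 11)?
Number of paths = 64318517640

Inclusion–exclusion. Total paths: C(40, 22) = 113380261800. Through P₁: C(6, 3)·C(34, 19) = 37119350400. Through P₂: C(28, 17)·C(12, 5) = 17007550560. Since P₁ is strictly southwest of P₂, a monotone path through both must visit P₁ then P₂; paths through both = C(6, 3)·C(22, 14)·C(12, 5) = 5065156800. Avoid both = 113380261800 − 37119350400 − 17007550560 + 5065156800 = 64318517640.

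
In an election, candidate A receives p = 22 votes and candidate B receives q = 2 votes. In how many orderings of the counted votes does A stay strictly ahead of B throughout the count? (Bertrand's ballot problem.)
Strict-lead orderings = 230

Total orderings of the 24 votes with 22 for A: C(24, 22) = 276. By the Bertrand ballot formula (Cycle Lemma / reflection principle), the number of orderings in which A is strictly ahead of B throughout is (p − q)/(p + q) · C(p + q, p) = (22 − 2)/(22 + 2) · 276 = 230.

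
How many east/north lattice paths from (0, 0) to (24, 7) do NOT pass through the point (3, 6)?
Number of paths = 2627727

Total paths from (0, 0) to (24, 7): C(31, 24) = 2629575. Paths through (3, 6): (paths (0, 0) → (3, 6)) × (paths (3, 6) → (24, 7)) = C(9, 3) · C(22, 21) = 84 · 22 = 1848. Avoidance count = 2629575 − 1848 = 2627727.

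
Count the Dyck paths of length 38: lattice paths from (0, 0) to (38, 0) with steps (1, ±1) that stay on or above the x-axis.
C_19 = 1767263190

These Dyck paths are counted by the Catalan number C_n = (1/(n + 1)) · C(2n, n). For n = 19: C_19 = (1/20) · C(38, 19) = 35345263800/20 = 1767263190.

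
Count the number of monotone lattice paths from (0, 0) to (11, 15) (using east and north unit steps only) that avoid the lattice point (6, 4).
Number of paths = 6808880

Total paths from (0, 0) to (11, 15): C(26, 11) = 7726160. Paths through (6, 4): (paths (0, 0) → (6, 4)) × (paths (6, 4) → (11, 15)) = C(10, 6) · C(16, 5) = 210 · 4368 = 917280. Avoidance count = 7726160 − 917280 = 6808880.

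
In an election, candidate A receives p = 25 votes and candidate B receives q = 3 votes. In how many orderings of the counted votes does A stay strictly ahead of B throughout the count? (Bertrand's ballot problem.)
Strict-lead orderings = 2574

Total orderings of the 28 votes with 25 for A: C(28, 25) = 3276. By the Bertrand ballot formula (Cycle Lemma / reflection principle), the number of orderings in which A is strictly ahead of B throughout is (p − q)/(p + q) · C(p + q, p) = (25 − 3)/(25 + 3) · 3276 = 2574.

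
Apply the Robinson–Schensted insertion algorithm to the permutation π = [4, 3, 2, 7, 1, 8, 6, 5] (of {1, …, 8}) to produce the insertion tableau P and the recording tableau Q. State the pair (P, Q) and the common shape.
P = [1, 5, 8] / [2, 6] / [3, 7] / [4];  Q = [1, 4, 6] / [2, 7] / [3, 8] / [5];  common shape = (3, 2, 2, 1)

Row-insert the values π_1, π_2, … into P one at a time, bumping the leftmost entry strictly greater than the inserted value down to the next row. The recording tableau Q records, in position (i, j), the step at which that cell was added to P.
  Insert 4 (step 1): P = [4];  Q = [1]
  Insert 3 (step 2): P = [3] / [4];  Q = [1] / [2]
  Insert 2 (step 3): P = [2] / [3] / [4];  Q = [1] / [2] / [3]
  Insert 7 (step 4): P = [2, 7] / [3] / [4];  Q = [1, 4] / [2] / [3]
  Insert 1 (step 5): P = [1, 7] / [2] / [3] / [4];  Q = [1, 4] / [2] / [3] / [5]
  Insert 8 (step 6): P = [1, 7, 8] / [2] / [3] / [4];  Q = [1, 4, 6] / [2] / [3] / [5]
  Insert 6 (step 7): P = [1, 6, 8] / [2, 7] / [3] / [4];  Q = [1, 4, 6] / [2, 7] / [3] / [5]
  Insert 5 (step 8): P = [1, 5, 8] / [2, 6] / [3, 7] / [4];  Q = [1, 4, 6] / [2, 7] / [3, 8] / [5]
Final shape: (3, 2, 2, 1).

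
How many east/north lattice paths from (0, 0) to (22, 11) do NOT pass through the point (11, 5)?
Number of paths = 139478352

Total paths from (0, 0) to (22, 11): C(33, 22) = 193536720. Paths through (11, 5): (paths (0, 0) → (11, 5)) × (paths (11, 5) → (22, 11)) = C(16, 11) · C(17, 11) = 4368 · 12376 = 54058368. Avoidance count = 193536720 − 54058368 = 139478352.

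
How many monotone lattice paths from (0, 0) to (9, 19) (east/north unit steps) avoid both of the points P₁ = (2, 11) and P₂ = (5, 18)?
Number of paths = 6283525

Inclusion–exclusion. Total paths: C(28, 9) = 6906900. Through P₁: C(13, 2)·C(15, 7) = 501930. Through P₂: C(23, 5)·C(5, 4) = 168245. Since P₁ is strictly southwest of P₂, a monotone path through both must visit P₁ then P₂; paths through both = C(13, 2)·C(10, 3)·C(5, 4) = 46800. Avoid both = 6906900 − 501930 − 168245 + 46800 = 6283525.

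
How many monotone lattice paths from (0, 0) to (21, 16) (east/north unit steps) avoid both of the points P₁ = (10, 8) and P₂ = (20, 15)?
Number of paths = 4774582362

Inclusion–exclusion. Total paths: C(37, 21) = 12875774670. Through P₁: C(18, 10)·C(19, 11) = 3307317156. Through P₂: C(35, 20)·C(2, 1) = 6495886320. Since P₁ is strictly southwest of P₂, a monotone path through both must visit P₁ then P₂; paths through both = C(18, 10)·C(17, 10)·C(2, 1) = 1702011168. Avoid both = 12875774670 − 3307317156 − 6495886320 + 1702011168 = 4774582362.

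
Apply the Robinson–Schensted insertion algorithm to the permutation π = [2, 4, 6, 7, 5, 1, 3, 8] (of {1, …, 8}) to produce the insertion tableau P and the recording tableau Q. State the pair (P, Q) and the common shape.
P = [1, 3, 5, 7, 8] / [2, 4] / [6];  Q = [1, 2, 3, 4, 8] / [5, 7] / [6];  common shape = (5, 2, 1)

Row-insert the values π_1, π_2, … into P one at a time, bumping the leftmost entry strictly greater than the inserted value down to the next row. The recording tableau Q records, in position (i, j), the step at which that cell was added to P.
  Insert 2 (step 1): P = [2];  Q = [1]
  Insert 4 (step 2): P = [2, 4];  Q = [1, 2]
  Insert 6 (step 3): P = [2, 4, 6];  Q = [1, 2, 3]
  Insert 7 (step 4): P = [2, 4, 6, 7];  Q = [1, 2, 3, 4]
  Insert 5 (step 5): P = [2, 4, 5, 7] / [6];  Q = [1, 2, 3, 4] / [5]
  Insert 1 (step 6): P = [1, 4, 5, 7] / [2] / [6];  Q = [1, 2, 3, 4] / [5] / [6]
  Insert 3 (step 7): P = [1, 3, 5, 7] / [2, 4] / [6];  Q = [1, 2, 3, 4] / [5, 7] / [6]
  Insert 8 (step 8): P = [1, 3, 5, 7, 8] / [2, 4] / [6];  Q = [1, 2, 3, 4, 8] / [5, 7] / [6]
Final shape: (5, 2, 1).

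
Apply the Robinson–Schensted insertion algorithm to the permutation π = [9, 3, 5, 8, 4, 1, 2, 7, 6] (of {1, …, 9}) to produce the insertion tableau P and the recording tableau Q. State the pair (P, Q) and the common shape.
P = [1, 2, 6] / [3, 4, 7] / [5, 8] / [9];  Q = [1, 3, 4] / [2, 7, 8] / [5, 9] / [6];  common shape = (3, 3, 2, 1)

Row-insert the values π_1, π_2, … into P one at a time, bumping the leftmost entry strictly greater than the inserted value down to the next row. The recording tableau Q records, in position (i, j), the step at which that cell was added to P.
  Insert 9 (step 1): P = [9];  Q = [1]
  Insert 3 (step 2): P = [3] / [9];  Q = [1] / [2]
  Insert 5 (step 3): P = [3, 5] / [9];  Q = [1, 3] / [2]
  Insert 8 (step 4): P = [3, 5, 8] / [9];  Q = [1, 3, 4] / [2]
  Insert 4 (step 5): P = [3, 4, 8] / [5] / [9];  Q = [1, 3, 4] / [2] / [5]
  Insert 1 (step 6): P = [1, 4, 8] / [3] / [5] / [9];  Q = [1, 3, 4] / [2] / [5] / [6]
  Insert 2 (step 7): P = [1, 2, 8] / [3, 4] / [5] / [9];  Q = [1, 3, 4] / [2, 7] / [5] / [6]
  Insert 7 (step 8): P = [1, 2, 7] / [3, 4, 8] / [5] / [9];  Q = [1, 3, 4] / [2, 7, 8] / [5] / [6]
  Insert 6 (step 9): P = [1, 2, 6] / [3, 4, 7] / [5, 8] / [9];  Q = [1, 3, 4] / [2, 7, 8] / [5, 9] / [6]
Final shape: (3, 3, 2, 1).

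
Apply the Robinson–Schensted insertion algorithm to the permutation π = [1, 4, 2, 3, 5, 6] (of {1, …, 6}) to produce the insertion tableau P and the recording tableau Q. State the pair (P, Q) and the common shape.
P = [1, 2, 3, 5, 6] / [4];  Q = [1, 2, 4, 5, 6] / [3];  common shape = (5, 1)

Row-insert the values π_1, π_2, … into P one at a time, bumping the leftmost entry strictly greater than the inserted value down to the next row. The recording tableau Q records, in position (i, j), the step at which that cell was added to P.
  Insert 1 (step 1): P = [1];  Q = [1]
  Insert 4 (step 2): P = [1, 4];  Q = [1, 2]
  Insert 2 (step 3): P = [1, 2] / [4];  Q = [1, 2] / [3]
  Insert 3 (step 4): P = [1, 2, 3] / [4];  Q = [1, 2, 4] / [3]
  Insert 5 (step 5): P = [1, 2, 3, 5] / [4];  Q = [1, 2, 4, 5] / [3]
  Insert 6 (step 6): P = [1, 2, 3, 5, 6] / [4];  Q = [1, 2, 4, 5, 6] / [3]
Final shape: (5, 1).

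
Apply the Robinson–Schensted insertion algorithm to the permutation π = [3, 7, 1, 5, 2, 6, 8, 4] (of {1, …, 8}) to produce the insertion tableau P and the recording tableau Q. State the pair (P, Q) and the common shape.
P = [1, 2, 4, 8] / [3, 5, 6] / [7];  Q = [1, 2, 6, 7] / [3, 4, 8] / [5];  common shape = (4, 3, 1)

Row-insert the values π_1, π_2, … into P one at a time, bumping the leftmost entry strictly greater than the inserted value down to the next row. The recording tableau Q records, in position (i, j), the step at which that cell was added to P.
  Insert 3 (step 1): P = [3];  Q = [1]
  Insert 7 (step 2): P = [3, 7];  Q = [1, 2]
  Insert 1 (step 3): P = [1, 7] / [3];  Q = [1, 2] / [3]
  Insert 5 (step 4): P = [1, 5] / [3, 7];  Q = [1, 2] / [3, 4]
  Insert 2 (step 5): P = [1, 2] / [3, 5] / [7];  Q = [1, 2] / [3, 4] / [5]
  Insert 6 (step 6): P = [1, 2, 6] / [3, 5] / [7];  Q = [1, 2, 6] / [3, 4] / [5]
  Insert 8 (step 7): P = [1, 2, 6, 8] / [3, 5] / [7];  Q = [1, 2, 6, 7] / [3, 4] / [5]
  Insert 4 (step 8): P = [1, 2, 4, 8] / [3, 5, 6] / [7];  Q = [1, 2, 6, 7] / [3, 4, 8] / [5]
Final shape: (4, 3, 1).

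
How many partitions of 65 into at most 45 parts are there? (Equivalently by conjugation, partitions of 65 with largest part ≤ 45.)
p(65, parts ≤ 45) = 2010471

Use the recurrence p(n, m) = p(n, m−1) + p(n−m, m): either the largest part is < m (count p(n, m−1)) or the largest part is exactly m (remove one copy of m, count p(n−m, m)). With p(0, ·) = 1 this gives p(65, parts ≤ 45) = 2010471. (By conjugating Young diagrams, this also counts partitions of 65 into at most 45 parts.)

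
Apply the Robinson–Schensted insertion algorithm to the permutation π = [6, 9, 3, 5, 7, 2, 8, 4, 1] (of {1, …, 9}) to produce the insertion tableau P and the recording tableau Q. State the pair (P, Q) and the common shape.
P = [1, 4, 7, 8] / [2, 5] / [3, 9] / [6];  Q = [1, 2, 5, 7] / [3, 4] / [6, 8] / [9];  common shape = (4, 2, 2, 1)

Row-insert the values π_1, π_2, … into P one at a time, bumping the leftmost entry strictly greater than the inserted value down to the next row. The recording tableau Q records, in position (i, j), the step at which that cell was added to P.
  Insert 6 (step 1): P = [6];  Q = [1]
  Insert 9 (step 2): P = [6, 9];  Q = [1, 2]
  Insert 3 (step 3): P = [3, 9] / [6];  Q = [1, 2] / [3]
  Insert 5 (step 4): P = [3, 5] / [6, 9];  Q = [1, 2] / [3, 4]
  Insert 7 (step 5): P = [3, 5, 7] / [6, 9];  Q = [1, 2, 5] / [3, 4]
  Insert 2 (step 6): P = [2, 5, 7] / [3, 9] / [6];  Q = [1, 2, 5] / [3, 4] / [6]
  Insert 8 (step 7): P = [2, 5, 7, 8] / [3, 9] / [6];  Q = [1, 2, 5, 7] / [3, 4] / [6]
  Insert 4 (step 8): P = [2, 4, 7, 8] / [3, 5] / [6, 9];  Q = [1, 2, 5, 7] / [3, 4] / [6, 8]
  Insert 1 (step 9): P = [1, 4, 7, 8] / [2, 5] / [3, 9] / [6];  Q = [1, 2, 5, 7] / [3, 4] / [6, 8] / [9]
Final shape: (4, 2, 2, 1).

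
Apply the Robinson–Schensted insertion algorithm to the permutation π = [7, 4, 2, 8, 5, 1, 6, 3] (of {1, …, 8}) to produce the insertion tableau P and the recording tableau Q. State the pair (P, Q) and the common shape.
P = [1, 3, 6] / [2, 5] / [4, 8] / [7];  Q = [1, 4, 7] / [2, 5] / [3, 8] / [6];  common shape = (3, 2, 2, 1)

Row-insert the values π_1, π_2, … into P one at a time, bumping the leftmost entry strictly greater than the inserted value down to the next row. The recording tableau Q records, in position (i, j), the step at which that cell was added to P.
  Insert 7 (step 1): P = [7];  Q = [1]
  Insert 4 (step 2): P = [4] / [7];  Q = [1] / [2]
  Insert 2 (step 3): P = [2] / [4] / [7];  Q = [1] / [2] / [3]
  Insert 8 (step 4): P = [2, 8] / [4] / [7];  Q = [1, 4] / [2] / [3]
  Insert 5 (step 5): P = [2, 5] / [4, 8] / [7];  Q = [1, 4] / [2, 5] / [3]
  Insert 1 (step 6): P = [1, 5] / [2, 8] / [4] / [7];  Q = [1, 4] / [2, 5] / [3] / [6]
  Insert 6 (step 7): P = [1, 5, 6] / [2, 8] / [4] / [7];  Q = [1, 4, 7] / [2, 5] / [3] / [6]
  Insert 3 (step 8): P = [1, 3, 6] / [2, 5] / [4, 8] / [7];  Q = [1, 4, 7] / [2, 5] / [3, 8] / [6]
Final shape: (3, 2, 2, 1).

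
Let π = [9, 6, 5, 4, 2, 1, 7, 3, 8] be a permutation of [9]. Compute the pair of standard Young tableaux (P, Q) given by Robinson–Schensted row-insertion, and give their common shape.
P = [1, 3, 8] / [2, 7] / [4] / [5] / [6] / [9];  Q = [1, 7, 9] / [2, 8] / [3] / [4] / [5] / [6];  common shape = (3, 2, 1, 1, 1, 1)

Row-insert the values π_1, π_2, … into P one at a time, bumping the leftmost entry strictly greater than the inserted value down to the next row. The recording tableau Q records, in position (i, j), the step at which that cell was added to P.
  Insert 9 (step 1): P = [9];  Q = [1]
  Insert 6 (step 2): P = [6] / [9];  Q = [1] / [2]
  Insert 5 (step 3): P = [5] / [6] / [9];  Q = [1] / [2] / [3]
  Insert 4 (step 4): P = [4] / [5] / [6] / [9];  Q = [1] / [2] / [3] / [4]
  Insert 2 (step 5): P = [2] / [4] / [5] / [6] / [9];  Q = [1] / [2] / [3] / [4] / [5]
  Insert 1 (step 6): P = [1] / [2] / [4] / [5] / [6] / [9];  Q = [1] / [2] / [3] / [4] / [5] / [6]
  Insert 7 (step 7): P = [1, 7] / [2] / [4] / [5] / [6] / [9];  Q = [1, 7] / [2] / [3] / [4] / [5] / [6]
  Insert 3 (step 8): P = [1, 3] / [2, 7] / [4] / [5] / [6] / [9];  Q = [1, 7] / [2, 8] / [3] / [4] / [5] / [6]
  Insert 8 (step 9): P = [1, 3, 8] / [2, 7] / [4] / [5] / [6] / [9];  Q = [1, 7, 9] / [2, 8] / [3] / [4] / [5] / [6]
Final shape: (3, 2, 1, 1, 1, 1).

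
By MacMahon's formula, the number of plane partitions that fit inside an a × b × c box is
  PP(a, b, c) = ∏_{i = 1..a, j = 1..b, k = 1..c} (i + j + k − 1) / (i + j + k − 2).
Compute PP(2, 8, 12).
PP(2, 8, 12) = 2848181700

Evaluate the triple product over i = 1..2, j = 1..8, k = 1..12. The factors are (2/1) · (3/2) · (4/3) · (5/4) · (6/5) · (7/6) · (8/7) · (9/8) · … (192 factors total). The numerators and denominators telescope so the product is an integer; carrying out the multiplication exactly gives PP(2, 8, 12) = 2848181700.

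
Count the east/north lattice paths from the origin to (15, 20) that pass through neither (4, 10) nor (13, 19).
Number of paths = 1998759504

Inclusion–exclusion. Total paths: C(35, 15) = 3247943160. Through P₁: C(14, 4)·C(21, 11) = 353068716. Through P₂: C(32, 13)·C(3, 2) = 1042120800. Since P₁ is strictly southwest of P₂, a monotone path through both must visit P₁ then P₂; paths through both = C(14, 4)·C(18, 9)·C(3, 2) = 146005860. Avoid both = 3247943160 − 353068716 − 1042120800 + 146005860 = 1998759504.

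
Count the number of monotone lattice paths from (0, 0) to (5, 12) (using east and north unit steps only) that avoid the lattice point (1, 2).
Number of paths = 3185

Total paths from (0, 0) to (5, 12): C(17, 5) = 6188. Paths through (1, 2): (paths (0, 0) → (1, 2)) × (paths (1, 2) → (5, 12)) = C(3, 1) · C(14, 4) = 3 · 1001 = 3003. Avoidance count = 6188 − 3003 = 3185.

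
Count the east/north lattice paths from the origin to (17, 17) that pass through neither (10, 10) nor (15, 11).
Number of paths = 1514230156

Inclusion–exclusion. Total paths: C(34, 17) = 2333606220. Through P₁: C(20, 10)·C(14, 7) = 634082592. Through P₂: C(26, 15)·C(8, 2) = 216332480. Since P₁ is strictly southwest of P₂, a monotone path through both must visit P₁ then P₂; paths through both = C(20, 10)·C(6, 5)·C(8, 2) = 31039008. Avoid both = 2333606220 − 634082592 − 216332480 + 31039008 = 1514230156.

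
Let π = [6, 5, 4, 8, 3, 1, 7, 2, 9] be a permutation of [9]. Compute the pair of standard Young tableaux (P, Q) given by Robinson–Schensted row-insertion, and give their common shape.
P = [1, 2, 9] / [3, 7] / [4, 8] / [5] / [6];  Q = [1, 4, 9] / [2, 7] / [3, 8] / [5] / [6];  common shape = (3, 2, 2, 1, 1)

Row-insert the values π_1, π_2, … into P one at a time, bumping the leftmost entry strictly greater than the inserted value down to the next row. The recording tableau Q records, in position (i, j), the step at which that cell was added to P.
  Insert 6 (step 1): P = [6];  Q = [1]
  Insert 5 (step 2): P = [5] / [6];  Q = [1] / [2]
  Insert 4 (step 3): P = [4] / [5] / [6];  Q = [1] / [2] / [3]
  Insert 8 (step 4): P = [4, 8] / [5] / [6];  Q = [1, 4] / [2] / [3]
  Insert 3 (step 5): P = [3, 8] / [4] / [5] / [6];  Q = [1, 4] / [2] / [3] / [5]
  Insert 1 (step 6): P = [1, 8] / [3] / [4] / [5] / [6];  Q = [1, 4] / [2] / [3] / [5] / [6]
  Insert 7 (step 7): P = [1, 7] / [3, 8] / [4] / [5] / [6];  Q = [1, 4] / [2, 7] / [3] / [5] / [6]
  Insert 2 (step 8): P = [1, 2] / [3, 7] / [4, 8] / [5] / [6];  Q = [1, 4] / [2, 7] / [3, 8] / [5] / [6]
  Insert 9 (step 9): P = [1, 2, 9] / [3, 7] / [4, 8] / [5] / [6];  Q = [1, 4, 9] / [2, 7] / [3, 8] / [5] / [6]
Final shape: (3, 2, 2, 1, 1).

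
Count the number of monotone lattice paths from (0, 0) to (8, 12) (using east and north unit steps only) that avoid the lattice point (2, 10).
Number of paths = 124122

Total paths from (0, 0) to (8, 12): C(20, 8) = 125970. Paths through (2, 10): (paths (0, 0) → (2, 10)) × (paths (2, 10) → (8, 12)) = C(12, 2) · C(8, 6) = 66 · 28 = 1848. Avoidance count = 125970 − 1848 = 124122.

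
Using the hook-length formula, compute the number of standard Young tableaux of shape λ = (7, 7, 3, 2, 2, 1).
# SYT of shape (7, 7, 3, 2, 2, 1) = 1357956600

Hook-length formula: f^λ = n! / Π hook(c), product over all cells c of the Young diagram. For λ = (7, 7, 3, 2, 2, 1), n = 22 boxes. Hook lengths by row (left-to-right, top-to-bottom): [12, 10, 7, 5, 4, 3, 2]; [11, 9, 6, 4, 3, 2, 1]; [6, 4, 1]; [4, 2]; [3, 1]; [1]. Product of hooks = 827714764800. So f^λ = 22! / 827714764800 = 1124000727777607680000 / 827714764800 = 1357956600.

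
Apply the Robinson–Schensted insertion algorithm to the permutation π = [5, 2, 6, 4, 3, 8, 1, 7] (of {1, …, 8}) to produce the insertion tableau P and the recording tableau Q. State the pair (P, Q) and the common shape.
P = [1, 3, 7] / [2, 6, 8] / [4] / [5];  Q = [1, 3, 6] / [2, 4, 8] / [5] / [7];  common shape = (3, 3, 1, 1)

Row-insert the values π_1, π_2, … into P one at a time, bumping the leftmost entry strictly greater than the inserted value down to the next row. The recording tableau Q records, in position (i, j), the step at which that cell was added to P.
  Insert 5 (step 1): P = [5];  Q = [1]
  Insert 2 (step 2): P = [2] / [5];  Q = [1] / [2]
  Insert 6 (step 3): P = [2, 6] / [5];  Q = [1, 3] / [2]
  Insert 4 (step 4): P = [2, 4] / [5, 6];  Q = [1, 3] / [2, 4]
  Insert 3 (step 5): P = [2, 3] / [4, 6] / [5];  Q = [1, 3] / [2, 4] / [5]
  Insert 8 (step 6): P = [2, 3, 8] / [4, 6] / [5];  Q = [1, 3, 6] / [2, 4] / [5]
  Insert 1 (step 7): P = [1, 3, 8] / [2, 6] / [4] / [5];  Q = [1, 3, 6] / [2, 4] / [5] / [7]
  Insert 7 (step 8): P = [1, 3, 7] / [2, 6, 8] / [4] / [5];  Q = [1, 3, 6] / [2, 4, 8] / [5] / [7]
Final shape: (3, 3, 1, 1).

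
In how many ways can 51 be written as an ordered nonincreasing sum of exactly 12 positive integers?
p(51, 12 parts) = 19978

Partitions of n into exactly k parts are in bijection with partitions of n − k into at most k parts (subtract 1 from each part). So p(51, exactly 12) = p(39, parts ≤ 12). Computing via the recurrence p(m, j) = p(m, j−1) + p(m−j, j) gives 19978.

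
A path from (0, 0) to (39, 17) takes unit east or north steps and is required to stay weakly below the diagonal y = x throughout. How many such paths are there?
Number of paths = 56348581901535

By the reflection principle (André's argument), the number of monotone paths to (39, 17) with n ≤ m that never go above y = x is C(56, 39) − C(56, 40) = 97997533741800 − 41648951840265 = 56348581901535.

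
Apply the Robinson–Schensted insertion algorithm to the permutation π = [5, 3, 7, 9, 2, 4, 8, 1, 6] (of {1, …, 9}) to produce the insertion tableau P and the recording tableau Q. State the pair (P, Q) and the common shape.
P = [1, 4, 6] / [2, 7, 8] / [3, 9] / [5];  Q = [1, 3, 4] / [2, 6, 7] / [5, 9] / [8];  common shape = (3, 3, 2, 1)

Row-insert the values π_1, π_2, … into P one at a time, bumping the leftmost entry strictly greater than the inserted value down to the next row. The recording tableau Q records, in position (i, j), the step at which that cell was added to P.
  Insert 5 (step 1): P = [5];  Q = [1]
  Insert 3 (step 2): P = [3] / [5];  Q = [1] / [2]
  Insert 7 (step 3): P = [3, 7] / [5];  Q = [1, 3] / [2]
  Insert 9 (step 4): P = [3, 7, 9] / [5];  Q = [1, 3, 4] / [2]
  Insert 2 (step 5): P = [2, 7, 9] / [3] / [5];  Q = [1, 3, 4] / [2] / [5]
  Insert 4 (step 6): P = [2, 4, 9] / [3, 7] / [5];  Q = [1, 3, 4] / [2, 6] / [5]
  Insert 8 (step 7): P = [2, 4, 8] / [3, 7, 9] / [5];  Q = [1, 3, 4] / [2, 6, 7] / [5]
  Insert 1 (step 8): P = [1, 4, 8] / [2, 7, 9] / [3] / [5];  Q = [1, 3, 4] / [2, 6, 7] / [5] / [8]
  Insert 6 (step 9): P = [1, 4, 6] / [2, 7, 8] / [3, 9] / [5];  Q = [1, 3, 4] / [2, 6, 7] / [5, 9] / [8]
Final shape: (3, 3, 2, 1).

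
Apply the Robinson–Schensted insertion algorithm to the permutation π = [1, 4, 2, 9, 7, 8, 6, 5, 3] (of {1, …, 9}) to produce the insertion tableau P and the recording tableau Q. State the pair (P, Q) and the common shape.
P = [1, 2, 3, 8] / [4, 5] / [6] / [7] / [9];  Q = [1, 2, 4, 6] / [3, 5] / [7] / [8] / [9];  common shape = (4, 2, 1, 1, 1)

Row-insert the values π_1, π_2, … into P one at a time, bumping the leftmost entry strictly greater than the inserted value down to the next row. The recording tableau Q records, in position (i, j), the step at which that cell was added to P.
  Insert 1 (step 1): P = [1];  Q = [1]
  Insert 4 (step 2): P = [1, 4];  Q = [1, 2]
  Insert 2 (step 3): P = [1, 2] / [4];  Q = [1, 2] / [3]
  Insert 9 (step 4): P = [1, 2, 9] / [4];  Q = [1, 2, 4] / [3]
  Insert 7 (step 5): P = [1, 2, 7] / [4, 9];  Q = [1, 2, 4] / [3, 5]
  Insert 8 (step 6): P = [1, 2, 7, 8] / [4, 9];  Q = [1, 2, 4, 6] / [3, 5]
  Insert 6 (step 7): P = [1, 2, 6, 8] / [4, 7] / [9];  Q = [1, 2, 4, 6] / [3, 5] / [7]
  Insert 5 (step 8): P = [1, 2, 5, 8] / [4, 6] / [7] / [9];  Q = [1, 2, 4, 6] / [3, 5] / [7] / [8]
  Insert 3 (step 9): P = [1, 2, 3, 8] / [4, 5] / [6] / [7] / [9];  Q = [1, 2, 4, 6] / [3, 5] / [7] / [8] / [9]
Final shape: (4, 2, 1, 1, 1).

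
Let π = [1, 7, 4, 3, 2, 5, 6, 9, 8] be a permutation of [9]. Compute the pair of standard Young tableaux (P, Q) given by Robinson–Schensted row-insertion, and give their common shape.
P = [1, 2, 5, 6, 8] / [3, 9] / [4] / [7];  Q = [1, 2, 6, 7, 8] / [3, 9] / [4] / [5];  common shape = (5, 2, 1, 1)

Row-insert the values π_1, π_2, … into P one at a time, bumping the leftmost entry strictly greater than the inserted value down to the next row. The recording tableau Q records, in position (i, j), the step at which that cell was added to P.
  Insert 1 (step 1): P = [1];  Q = [1]
  Insert 7 (step 2): P = [1, 7];  Q = [1, 2]
  Insert 4 (step 3): P = [1, 4] / [7];  Q = [1, 2] / [3]
  Insert 3 (step 4): P = [1, 3] / [4] / [7];  Q = [1, 2] / [3] / [4]
  Insert 2 (step 5): P = [1, 2] / [3] / [4] / [7];  Q = [1, 2] / [3] / [4] / [5]
  Insert 5 (step 6): P = [1, 2, 5] / [3] / [4] / [7];  Q = [1, 2, 6] / [3] / [4] / [5]
  Insert 6 (step 7): P = [1, 2, 5, 6] / [3] / [4] / [7];  Q = [1, 2, 6, 7] / [3] / [4] / [5]
  Insert 9 (step 8): P = [1, 2, 5, 6, 9] / [3] / [4] / [7];  Q = [1, 2, 6, 7, 8] / [3] / [4] / [5]
  Insert 8 (step 9): P = [1, 2, 5, 6, 8] / [3, 9] / [4] / [7];  Q = [1, 2, 6, 7, 8] / [3, 9] / [4] / [5]
Final shape: (5, 2, 1, 1).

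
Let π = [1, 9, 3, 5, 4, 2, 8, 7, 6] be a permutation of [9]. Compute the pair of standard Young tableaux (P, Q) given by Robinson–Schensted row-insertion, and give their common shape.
P = [1, 2, 4, 6] / [3, 7] / [5, 8] / [9];  Q = [1, 2, 4, 7] / [3, 8] / [5, 9] / [6];  common shape = (4, 2, 2, 1)

Row-insert the values π_1, π_2, … into P one at a time, bumping the leftmost entry strictly greater than the inserted value down to the next row. The recording tableau Q records, in position (i, j), the step at which that cell was added to P.
  Insert 1 (step 1): P = [1];  Q = [1]
  Insert 9 (step 2): P = [1, 9];  Q = [1, 2]
  Insert 3 (step 3): P = [1, 3] / [9];  Q = [1, 2] / [3]
  Insert 5 (step 4): P = [1, 3, 5] / [9];  Q = [1, 2, 4] / [3]
  Insert 4 (step 5): P = [1, 3, 4] / [5] / [9];  Q = [1, 2, 4] / [3] / [5]
  Insert 2 (step 6): P = [1, 2, 4] / [3] / [5] / [9];  Q = [1, 2, 4] / [3] / [5] / [6]
  Insert 8 (step 7): P = [1, 2, 4, 8] / [3] / [5] / [9];  Q = [1, 2, 4, 7] / [3] / [5] / [6]
  Insert 7 (step 8): P = [1, 2, 4, 7] / [3, 8] / [5] / [9];  Q = [1, 2, 4, 7] / [3, 8] / [5] / [6]
  Insert 6 (step 9): P = [1, 2, 4, 6] / [3, 7] / [5, 8] / [9];  Q = [1, 2, 4, 7] / [3, 8] / [5, 9] / [6]
Final shape: (4, 2, 2, 1).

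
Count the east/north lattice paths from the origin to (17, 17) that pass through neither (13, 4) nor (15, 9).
Number of paths = 2271353240

Inclusion–exclusion. Total paths: C(34, 17) = 2333606220. Through P₁: C(17, 13)·C(17, 4) = 5664400. Through P₂: C(24, 15)·C(10, 2) = 58837680. Since P₁ is strictly southwest of P₂, a monotone path through both must visit P₁ then P₂; paths through both = C(17, 13)·C(7, 2)·C(10, 2) = 2249100. Avoid both = 2333606220 − 5664400 − 58837680 + 2249100 = 2271353240.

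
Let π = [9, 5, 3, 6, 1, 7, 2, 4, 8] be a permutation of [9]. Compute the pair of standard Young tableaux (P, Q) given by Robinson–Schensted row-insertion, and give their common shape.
P = [1, 2, 4, 8] / [3, 6, 7] / [5] / [9];  Q = [1, 4, 6, 9] / [2, 7, 8] / [3] / [5];  common shape = (4, 3, 1, 1)

Row-insert the values π_1, π_2, … into P one at a time, bumping the leftmost entry strictly greater than the inserted value down to the next row. The recording tableau Q records, in position (i, j), the step at which that cell was added to P.
  Insert 9 (step 1): P = [9];  Q = [1]
  Insert 5 (step 2): P = [5] / [9];  Q = [1] / [2]
  Insert 3 (step 3): P = [3] / [5] / [9];  Q = [1] / [2] / [3]
  Insert 6 (step 4): P = [3, 6] / [5] / [9];  Q = [1, 4] / [2] / [3]
  Insert 1 (step 5): P = [1, 6] / [3] / [5] / [9];  Q = [1, 4] / [2] / [3] / [5]
  Insert 7 (step 6): P = [1, 6, 7] / [3] / [5] / [9];  Q = [1, 4, 6] / [2] / [3] / [5]
  Insert 2 (step 7): P = [1, 2, 7] / [3, 6] / [5] / [9];  Q = [1, 4, 6] / [2, 7] / [3] / [5]
  Insert 4 (step 8): P = [1, 2, 4] / [3, 6, 7] / [5] / [9];  Q = [1, 4, 6] / [2, 7, 8] / [3] / [5]
  Insert 8 (step 9): P = [1, 2, 4, 8] / [3, 6, 7] / [5] / [9];  Q = [1, 4, 6, 9] / [2, 7, 8] / [3] / [5]
Final shape: (4, 3, 1, 1).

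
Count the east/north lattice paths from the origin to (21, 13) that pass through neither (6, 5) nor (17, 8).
Number of paths = 586369410

Inclusion–exclusion. Total paths: C(34, 21) = 927983760. Through P₁: C(11, 6)·C(23, 15) = 226525068. Through P₂: C(25, 17)·C(9, 4) = 136278450. Since P₁ is strictly southwest of P₂, a monotone path through both must visit P₁ then P₂; paths through both = C(11, 6)·C(14, 11)·C(9, 4) = 21189168. Avoid both = 927983760 − 226525068 − 136278450 + 21189168 = 586369410.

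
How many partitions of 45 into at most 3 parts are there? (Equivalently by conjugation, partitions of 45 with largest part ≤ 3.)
p(45, parts ≤ 3) = 192

Use the recurrence p(n, m) = p(n, m−1) + p(n−m, m): either the largest part is < m (count p(n, m−1)) or the largest part is exactly m (remove one copy of m, count p(n−m, m)). With p(0, ·) = 1 this gives p(45, parts ≤ 3) = 192. (By conjugating Young diagrams, this also counts partitions of 45 into at most 3 parts.)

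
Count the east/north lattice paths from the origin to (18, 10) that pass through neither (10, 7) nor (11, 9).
Number of paths = 9037262

Inclusion–exclusion. Total paths: C(28, 18) = 13123110. Through P₁: C(17, 10)·C(11, 8) = 3208920. Through P₂: C(20, 11)·C(8, 7) = 1343680. Since P₁ is strictly southwest of P₂, a monotone path through both must visit P₁ then P₂; paths through both = C(17, 10)·C(3, 1)·C(8, 7) = 466752. Avoid both = 13123110 − 3208920 − 1343680 + 466752 = 9037262.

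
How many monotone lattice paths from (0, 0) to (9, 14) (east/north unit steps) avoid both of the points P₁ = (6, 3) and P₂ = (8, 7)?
Number of paths = 745214

Inclusion–exclusion. Total paths: C(23, 9) = 817190. Through P₁: C(9, 6)·C(14, 3) = 30576. Through P₂: C(15, 8)·C(8, 1) = 51480. Since P₁ is strictly southwest of P₂, a monotone path through both must visit P₁ then P₂; paths through both = C(9, 6)·C(6, 2)·C(8, 1) = 10080. Avoid both = 817190 − 30576 − 51480 + 10080 = 745214.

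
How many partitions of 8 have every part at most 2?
p(8, parts ≤ 2) = 5

Partitions of 8 with all parts ≤ 2: 2+2+2+2, 2+2+2+1+1, 2+2+1+1+1+1, 2+1+1+1+1+1+1, 1+1+1+1+1+1+1+1. Count = 5.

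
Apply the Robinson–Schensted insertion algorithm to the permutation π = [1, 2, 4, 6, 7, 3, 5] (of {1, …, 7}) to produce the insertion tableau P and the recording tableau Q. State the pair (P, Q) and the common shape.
P = [1, 2, 3, 5, 7] / [4, 6];  Q = [1, 2, 3, 4, 5] / [6, 7];  common shape = (5, 2)

Row-insert the values π_1, π_2, … into P one at a time, bumping the leftmost entry strictly greater than the inserted value down to the next row. The recording tableau Q records, in position (i, j), the step at which that cell was added to P.
  Insert 1 (step 1): P = [1];  Q = [1]
  Insert 2 (step 2): P = [1, 2];  Q = [1, 2]
  Insert 4 (step 3): P = [1, 2, 4];  Q = [1, 2, 3]
  Insert 6 (step 4): P = [1, 2, 4, 6];  Q = [1, 2, 3, 4]
  Insert 7 (step 5): P = [1, 2, 4, 6, 7];  Q = [1, 2, 3, 4, 5]
  Insert 3 (step 6): P = [1, 2, 3, 6, 7] / [4];  Q = [1, 2, 3, 4, 5] / [6]
  Insert 5 (step 7): P = [1, 2, 3, 5, 7] / [4, 6];  Q = [1, 2, 3, 4, 5] / [6, 7]
Final shape: (5, 2).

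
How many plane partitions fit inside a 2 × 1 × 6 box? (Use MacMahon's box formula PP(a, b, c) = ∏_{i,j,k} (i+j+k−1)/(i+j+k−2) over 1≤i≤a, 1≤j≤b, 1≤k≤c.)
PP(2, 1, 6) = 28

Evaluate the triple product over i = 1..2, j = 1..1, k = 1..6. The factors are (2/1) · (3/2) · (4/3) · (5/4) · (6/5) · (7/6) · (3/2) · (4/3) · … (12 factors total). The numerators and denominators telescope so the product is an integer; carrying out the multiplication exactly gives PP(2, 1, 6) = 28.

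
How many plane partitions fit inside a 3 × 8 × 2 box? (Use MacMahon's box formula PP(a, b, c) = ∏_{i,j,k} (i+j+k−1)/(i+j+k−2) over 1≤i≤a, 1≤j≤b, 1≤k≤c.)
PP(3, 8, 2) = 9075

Evaluate the triple product over i = 1..3, j = 1..8, k = 1..2. The factors are (2/1) · (3/2) · (3/2) · (4/3) · (4/3) · (5/4) · (5/4) · (6/5) · … (48 factors total). The numerators and denominators telescope so the product is an integer; carrying out the multiplication exactly gives PP(3, 8, 2) = 9075.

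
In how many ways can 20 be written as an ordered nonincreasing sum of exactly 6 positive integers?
p(20, 6 parts) = 90

Partitions of n into exactly k parts are in bijection with partitions of n − k into at most k parts (subtract 1 from each part). So p(20, exactly 6) = p(14, parts ≤ 6). Computing via the recurrence p(m, j) = p(m, j−1) + p(m−j, j) gives 90.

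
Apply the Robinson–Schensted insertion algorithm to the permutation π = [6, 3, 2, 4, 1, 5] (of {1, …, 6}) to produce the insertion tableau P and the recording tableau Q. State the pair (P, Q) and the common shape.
P = [1, 4, 5] / [2] / [3] / [6];  Q = [1, 4, 6] / [2] / [3] / [5];  common shape = (3, 1, 1, 1)

Row-insert the values π_1, π_2, … into P one at a time, bumping the leftmost entry strictly greater than the inserted value down to the next row. The recording tableau Q records, in position (i, j), the step at which that cell was added to P.
  Insert 6 (step 1): P = [6];  Q = [1]
  Insert 3 (step 2): P = [3] / [6];  Q = [1] / [2]
  Insert 2 (step 3): P = [2] / [3] / [6];  Q = [1] / [2] / [3]
  Insert 4 (step 4): P = [2, 4] / [3] / [6];  Q = [1, 4] / [2] / [3]
  Insert 1 (step 5): P = [1, 4] / [2] / [3] / [6];  Q = [1, 4] / [2] / [3] / [5]
  Insert 5 (step 6): P = [1, 4, 5] / [2] / [3] / [6];  Q = [1, 4, 6] / [2] / [3] / [5]
Final shape: (3, 1, 1, 1).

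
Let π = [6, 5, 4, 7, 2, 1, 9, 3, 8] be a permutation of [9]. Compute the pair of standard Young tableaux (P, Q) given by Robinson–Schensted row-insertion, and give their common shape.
P = [1, 3, 8] / [2, 7, 9] / [4] / [5] / [6];  Q = [1, 4, 7] / [2, 8, 9] / [3] / [5] / [6];  common shape = (3, 3, 1, 1, 1)

Row-insert the values π_1, π_2, … into P one at a time, bumping the leftmost entry strictly greater than the inserted value down to the next row. The recording tableau Q records, in position (i, j), the step at which that cell was added to P.
  Insert 6 (step 1): P = [6];  Q = [1]
  Insert 5 (step 2): P = [5] / [6];  Q = [1] / [2]
  Insert 4 (step 3): P = [4] / [5] / [6];  Q = [1] / [2] / [3]
  Insert 7 (step 4): P = [4, 7] / [5] / [6];  Q = [1, 4] / [2] / [3]
  Insert 2 (step 5): P = [2, 7] / [4] / [5] / [6];  Q = [1, 4] / [2] / [3] / [5]
  Insert 1 (step 6): P = [1, 7] / [2] / [4] / [5] / [6];  Q = [1, 4] / [2] / [3] / [5] / [6]
  Insert 9 (step 7): P = [1, 7, 9] / [2] / [4] / [5] / [6];  Q = [1, 4, 7] / [2] / [3] / [5] / [6]
  Insert 3 (step 8): P = [1, 3, 9] / [2, 7] / [4] / [5] / [6];  Q = [1, 4, 7] / [2, 8] / [3] / [5] / [6]
  Insert 8 (step 9): P = [1, 3, 8] / [2, 7, 9] / [4] / [5] / [6];  Q = [1, 4, 7] / [2, 8, 9] / [3] / [5] / [6]
Final shape: (3, 3, 1, 1, 1).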